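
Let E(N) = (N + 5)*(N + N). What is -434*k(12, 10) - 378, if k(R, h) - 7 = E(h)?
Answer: -133616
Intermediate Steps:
E(N) = 2*N*(5 + N) (E(N) = (5 + N)*(2*N) = 2*N*(5 + N))
k(R, h) = 7 + 2*h*(5 + h)
-434*k(12, 10) - 378 = -434*(7 + 2*10*(5 + 10)) - 378 = -434*(7 + 2*10*15) - 378 = -434*(7 + 300) - 378 = -434*307 - 378 = -133238 - 378 = -133616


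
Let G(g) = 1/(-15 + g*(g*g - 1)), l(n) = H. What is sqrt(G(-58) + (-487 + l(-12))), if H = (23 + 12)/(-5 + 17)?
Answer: I*sqrt(1503697790391)/55734 ≈ 22.002*I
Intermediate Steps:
H = 35/12 ≈ 2.9167
l(n) = 35/12
G(g) = 1/(-15 + g*(-1 + g**2)) (G(g) = 1/(-15 + g*(g**2 - 1)) = 1/(-15 + g*(-1 + g**2)))
sqrt(G(-58) + (-487 + l(-12))) = sqrt(1/(-15 + (-58)**3 - 1*(-58)) + (-487 + 35/12)) = sqrt(1/(-15 - 195112 + 58) - 5809/12) = sqrt(1/(-195069) - 5809/12) = sqrt(-1/195069 - 5809/12) = sqrt(-377718611/780276) = I*sqrt(1503697790391)/55734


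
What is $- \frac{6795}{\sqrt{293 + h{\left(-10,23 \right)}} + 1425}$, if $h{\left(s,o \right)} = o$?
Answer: $- \frac{9682875}{2030309} + \frac{13590 \sqrt{79}}{2030309} \approx -4.7097$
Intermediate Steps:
$- \frac{6795}{\sqrt{293 + h{\left(-10,23 \right)}} + 1425} = - \frac{6795}{\sqrt{293 + 23} + 1425} = - \frac{6795}{\sqrt{316} + 1425} = - \frac{6795}{2 \sqrt{79} + 1425} = - \frac{6795}{1425 + 2 \sqrt{79}}$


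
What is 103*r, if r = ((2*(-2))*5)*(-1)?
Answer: 2060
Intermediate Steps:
r = 20 (r = -4*5*(-1) = -20*(-1) = 20)
103*r = 103*20 = 2060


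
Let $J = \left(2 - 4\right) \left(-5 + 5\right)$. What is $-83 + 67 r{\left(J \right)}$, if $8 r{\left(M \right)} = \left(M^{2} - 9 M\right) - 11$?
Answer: $- \frac{1401}{8} \approx -175.13$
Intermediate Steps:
$J = 0$ ($J = \left(-2\right) 0 = 0$)
$r{\left(M \right)} = - \frac{11}{8} - \frac{9 M}{8} + \frac{M^{2}}{8}$ ($r{\left(M \right)} = \frac{\left(M^{2} - 9 M\right) - 11}{8} = \frac{-11 + M^{2} - 9 M}{8} = - \frac{11}{8} - \frac{9 M}{8} + \frac{M^{2}}{8}$)
$-83 + 67 r{\left(J \right)} = -83 + 67 \left(- \frac{11}{8} - 0 + \frac{0^{2}}{8}\right) = -83 + 67 \left(- \frac{11}{8} + 0 + \frac{1}{8} \cdot 0\right) = -83 + 67 \left(- \frac{11}{8} + 0 + 0\right) = -83 + 67 \left(- \frac{11}{8}\right) = -83 - \frac{737}{8} = - \frac{1401}{8}$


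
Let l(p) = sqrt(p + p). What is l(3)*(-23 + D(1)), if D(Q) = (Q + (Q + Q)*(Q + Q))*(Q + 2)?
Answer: -8*sqrt(6) ≈ -19.596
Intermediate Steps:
D(Q) = (2 + Q)*(Q + 4*Q**2) (D(Q) = (Q + (2*Q)*(2*Q))*(2 + Q) = (Q + 4*Q**2)*(2 + Q) = (2 + Q)*(Q + 4*Q**2))
l(p) = sqrt(2)*sqrt(p) (l(p) = sqrt(2*p) = sqrt(2)*sqrt(p))
l(3)*(-23 + D(1)) = (sqrt(2)*sqrt(3))*(-23 + 1*(2 + 4*1**2 + 9*1)) = sqrt(6)*(-23 + 1*(2 + 4*1 + 9)) = sqrt(6)*(-23 + 1*(2 + 4 + 9)) = sqrt(6)*(-23 + 1*15) = sqrt(6)*(-23 + 15) = sqrt(6)*(-8) = -8*sqrt(6)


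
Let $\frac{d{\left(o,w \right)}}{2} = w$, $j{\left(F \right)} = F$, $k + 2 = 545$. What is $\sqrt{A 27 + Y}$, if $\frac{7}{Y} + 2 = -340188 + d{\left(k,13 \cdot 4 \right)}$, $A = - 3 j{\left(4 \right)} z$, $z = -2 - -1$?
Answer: $\frac{\sqrt{37473347535702}}{340086} \approx 18.0$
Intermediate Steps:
$k = 543$ ($k = -2 + 545 = 543$)
$z = -1$ ($z = -2 + 1 = -1$)
$d{\left(o,w \right)} = 2 w$
$A = 12$ ($A = \left(-3\right) 4 \left(-1\right) = \left(-12\right) \left(-1\right) = 12$)
$Y = - \frac{7}{340086}$ ($Y = \frac{7}{-2 - \left(340188 - 2 \cdot 13 \cdot 4\right)} = \frac{7}{-2 + \left(-340188 + 2 \cdot 52\right)} = \frac{7}{-2 + \left(-340188 + 104\right)} = \frac{7}{-2 - 340084} = \frac{7}{-340086} = 7 \left(- \frac{1}{340086}\right) = - \frac{7}{340086} \approx -2.0583 \cdot 10^{-5}$)
$\sqrt{A 27 + Y} = \sqrt{12 \cdot 27 - \frac{7}{340086}} = \sqrt{324 - \frac{7}{340086}} = \sqrt{\frac{110187857}{340086}} = \frac{\sqrt{37473347535702}}{340086}$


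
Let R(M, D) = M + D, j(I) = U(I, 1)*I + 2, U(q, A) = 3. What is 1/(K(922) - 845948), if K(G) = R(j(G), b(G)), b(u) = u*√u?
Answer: -210795/177542183738 - 461*√922/355084367476 ≈ -1.2267e-6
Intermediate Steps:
b(u) = u^(3/2)
j(I) = 2 + 3*I (j(I) = 3*I + 2 = 2 + 3*I)
R(M, D) = D + M
K(G) = 2 + G^(3/2) + 3*G (K(G) = G^(3/2) + (2 + 3*G) = 2 + G^(3/2) + 3*G)
1/(K(922) - 845948) = 1/((2 + 922^(3/2) + 3*922) - 845948) = 1/((2 + 922*√922 + 2766) - 845948) = 1/((2768 + 922*√922) - 845948) = 1/(-843180 + 922*√922)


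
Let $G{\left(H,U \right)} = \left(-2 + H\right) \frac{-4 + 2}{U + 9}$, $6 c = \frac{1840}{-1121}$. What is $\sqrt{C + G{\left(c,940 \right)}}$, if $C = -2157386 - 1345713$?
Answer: $\frac{i \sqrt{35681127541438633527}}{3191487} \approx 1871.7 i$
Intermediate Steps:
$c = - \frac{920}{3363}$ ($c = \frac{1840 \frac{1}{-1121}}{6} = \frac{1840 \left(- \frac{1}{1121}\right)}{6} = \frac{1}{6} \left(- \frac{1840}{1121}\right) = - \frac{920}{3363} \approx -0.27357$)
$G{\left(H,U \right)} = - \frac{2 \left(-2 + H\right)}{9 + U}$ ($G{\left(H,U \right)} = \left(-2 + H\right) \left(- \frac{2}{9 + U}\right) = - \frac{2 \left(-2 + H\right)}{9 + U}$)
$C = -3503099$ ($C = -2157386 - 1345713 = -3503099$)
$\sqrt{C + G{\left(c,940 \right)}} = \sqrt{-3503099 + \frac{2 \left(2 - - \frac{920}{3363}\right)}{9 + 940}} = \sqrt{-3503099 + \frac{2 \left(2 + \frac{920}{3363}\right)}{949}} = \sqrt{-3503099 + 2 \cdot \frac{1}{949} \cdot \frac{7646}{3363}} = \sqrt{-3503099 + \frac{15292}{3191487}} = \sqrt{- \frac{11180094902921}{3191487}} = \frac{i \sqrt{35681127541438633527}}{3191487}$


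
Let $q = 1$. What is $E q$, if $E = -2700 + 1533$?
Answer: $-1167$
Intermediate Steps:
$E = -1167$
$E q = \left(-1167\right) 1 = -1167$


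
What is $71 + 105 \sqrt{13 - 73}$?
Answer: $71 + 210 i \sqrt{15} \approx 71.0 + 813.33 i$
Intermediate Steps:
$71 + 105 \sqrt{13 - 73} = 71 + 105 \sqrt{-60} = 71 + 105 \cdot 2 i \sqrt{15} = 71 + 210 i \sqrt{15}$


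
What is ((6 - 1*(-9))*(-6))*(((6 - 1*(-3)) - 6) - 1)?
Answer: -180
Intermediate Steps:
((6 - 1*(-9))*(-6))*(((6 - 1*(-3)) - 6) - 1) = ((6 + 9)*(-6))*(((6 + 3) - 6) - 1) = (15*(-6))*((9 - 6) - 1) = -90*(3 - 1) = -90*2 = -180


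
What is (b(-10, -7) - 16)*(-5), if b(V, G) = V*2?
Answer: 180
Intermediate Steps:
b(V, G) = 2*V
(b(-10, -7) - 16)*(-5) = (2*(-10) - 16)*(-5) = (-20 - 16)*(-5) = -36*(-5) = 180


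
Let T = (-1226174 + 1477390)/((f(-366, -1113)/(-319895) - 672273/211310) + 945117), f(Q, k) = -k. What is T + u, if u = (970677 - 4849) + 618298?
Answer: 20240973863985514247422/12777374064749457 ≈ 1.5841e+6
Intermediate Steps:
u = 1584126 (u = 965828 + 618298 = 1584126)
T = 3396290215927840/12777374064749457 (T = (-1226174 + 1477390)/((-1*(-1113)/(-319895) - 672273/211310) + 945117) = 251216/((1113*(-1/319895) - 672273*1/211310) + 945117) = 251216/((-1113/319895 - 672273/211310) + 945117) = 251216/(-43058391873/13519402490 + 945117) = 251216/(12777374064749457/13519402490) = 251216*(13519402490/12777374064749457) = 3396290215927840/12777374064749457 ≈ 0.26581)
T + u = 3396290215927840/12777374064749457 + 1584126 = 20240973863985514247422/12777374064749457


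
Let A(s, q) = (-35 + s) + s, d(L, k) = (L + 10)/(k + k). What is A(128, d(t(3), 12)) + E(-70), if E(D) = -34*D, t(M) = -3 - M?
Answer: 2601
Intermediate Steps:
d(L, k) = (10 + L)/(2*k) (d(L, k) = (10 + L)/((2*k)) = (10 + L)*(1/(2*k)) = (10 + L)/(2*k))
A(s, q) = -35 + 2*s
A(128, d(t(3), 12)) + E(-70) = (-35 + 2*128) - 34*(-70) = (-35 + 256) + 2380 = 221 + 2380 = 2601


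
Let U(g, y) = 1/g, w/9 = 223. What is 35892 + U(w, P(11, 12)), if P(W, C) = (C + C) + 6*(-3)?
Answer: 72035245/2007 ≈ 35892.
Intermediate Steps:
P(W, C) = -18 + 2*C (P(W, C) = 2*C - 18 = -18 + 2*C)
w = 2007 (w = 9*223 = 2007)
35892 + U(w, P(11, 12)) = 35892 + 1/2007 = 72035245/2007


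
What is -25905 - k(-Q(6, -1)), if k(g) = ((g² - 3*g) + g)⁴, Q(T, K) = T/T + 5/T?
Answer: -47607604561/1679616 ≈ -28344.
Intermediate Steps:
Q(T, K) = 1 + 5/T
k(g) = (g² - 2*g)⁴
-25905 - k(-Q(6, -1)) = -25905 - (-(5 + 6)/6)⁴*(-2 - (5 + 6)/6)⁴ = -25905 - (-11/6)⁴*(-2 - 11/6)⁴ = -25905 - 14641*(-23/6)⁴/1296 = -25905 - 14641*279841/(1296*1296) = -25905 - 1*4097152081/1679616 = -25905 - 4097152081/1679616 = -47607604561/1679616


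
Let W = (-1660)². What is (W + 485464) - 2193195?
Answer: 1047869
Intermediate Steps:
W = 2755600
(W + 485464) - 2193195 = (2755600 + 485464) - 2193195 = 3241064 - 2193195 = 1047869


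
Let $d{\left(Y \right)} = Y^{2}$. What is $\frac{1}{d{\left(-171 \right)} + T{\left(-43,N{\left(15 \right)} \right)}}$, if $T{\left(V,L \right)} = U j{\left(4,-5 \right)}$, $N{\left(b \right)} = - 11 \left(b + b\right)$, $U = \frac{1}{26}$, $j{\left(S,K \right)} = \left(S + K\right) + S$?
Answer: $\frac{26}{760269} \approx 3.4198 \cdot 10^{-5}$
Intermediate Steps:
$j{\left(S,K \right)} = K + 2 S$ ($j{\left(S,K \right)} = \left(K + S\right) + S = K + 2 S$)
$U = \frac{1}{26} \approx 0.038462$
$N{\left(b \right)} = - 22 b$ ($N{\left(b \right)} = - 11 \cdot 2 b = - 22 b$)
$T{\left(V,L \right)} = \frac{3}{26}$ ($T{\left(V,L \right)} = \frac{-5 + 2 \cdot 4}{26} = \frac{-5 + 8}{26} = \frac{1}{26} \cdot 3 = \frac{3}{26}$)
$\frac{1}{d{\left(-171 \right)} + T{\left(-43,N{\left(15 \right)} \right)}} = \frac{1}{\left(-171\right)^{2} + \frac{3}{26}} = \frac{1}{29241 + \frac{3}{26}} = \frac{1}{\frac{760269}{26}} = \frac{26}{760269}$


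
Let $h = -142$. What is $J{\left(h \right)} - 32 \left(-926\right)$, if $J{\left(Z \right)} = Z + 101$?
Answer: $29591$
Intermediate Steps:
$J{\left(Z \right)} = 101 + Z$
$J{\left(h \right)} - 32 \left(-926\right) = \left(101 - 142\right) - 32 \left(-926\right) = -41 - -29632 = -41 + 29632 = 29591$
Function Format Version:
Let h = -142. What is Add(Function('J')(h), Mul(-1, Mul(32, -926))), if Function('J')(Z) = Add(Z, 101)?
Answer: 29591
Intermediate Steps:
Function('J')(Z) = Add(101, Z)
Add(Function('J')(h), Mul(-1, Mul(32, -926))) = Add(Add(101, -142), Mul(-1, Mul(32, -926))) = Add(-41, Mul(-1, -29632)) = Add(-41, 29632) = 29591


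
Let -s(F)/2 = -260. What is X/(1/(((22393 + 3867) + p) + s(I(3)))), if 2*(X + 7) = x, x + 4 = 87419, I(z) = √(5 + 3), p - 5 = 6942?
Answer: 2947773527/2 ≈ 1.4739e+9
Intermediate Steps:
p = 6947 (p = 5 + 6942 = 6947)
I(z) = 2*√2 (I(z) = √8 = 2*√2)
x = 87415 (x = -4 + 87419 = 87415)
s(F) = 520 (s(F) = -2*(-260) = 520)
X = 87401/2 (X = -7 + (½)*87415 = -7 + 87415/2 = 87401/2 ≈ 43701.)
X/(1/(((22393 + 3867) + p) + s(I(3)))) = 87401/(2*(1/(((22393 + 3867) + 6947) + 520))) = 87401/(2*(1/((26260 + 6947) + 520))) = 87401/(2*(1/(33207 + 520))) = 87401/(2*(1/33727)) = (87401/2)*33727 = 2947773527/2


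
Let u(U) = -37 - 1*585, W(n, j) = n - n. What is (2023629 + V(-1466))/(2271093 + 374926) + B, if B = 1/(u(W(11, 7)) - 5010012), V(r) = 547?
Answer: 10142402441565/13258232766046 ≈ 0.76499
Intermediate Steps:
W(n, j) = 0
u(U) = -622 (u(U) = -37 - 585 = -622)
B = -1/5010634 (B = 1/(-622 - 5010012) = 1/(-5010634) = -1/5010634 ≈ -1.9958e-7)
(2023629 + V(-1466))/(2271093 + 374926) + B = (2023629 + 547)/(2271093 + 374926) - 1/5010634 = 2024176/2646019 - 1/5010634 = 10142402441565/13258232766046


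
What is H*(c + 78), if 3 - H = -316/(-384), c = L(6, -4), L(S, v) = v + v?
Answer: 7315/48 ≈ 152.40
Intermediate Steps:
L(S, v) = 2*v
c = -8 (c = 2*(-4) = -8)
H = 209/96 (H = 3 - (-316)/(-384) = 3 - (-316)*(-1)/384 = 3 - 1*79/96 = 3 - 79/96 = 209/96 ≈ 2.1771)
H*(c + 78) = 209*(-8 + 78)/96 = (209/96)*70 = 7315/48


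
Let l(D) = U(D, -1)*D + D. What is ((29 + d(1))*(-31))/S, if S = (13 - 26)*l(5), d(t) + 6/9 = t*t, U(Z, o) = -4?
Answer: -2728/585 ≈ -4.6632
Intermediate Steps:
d(t) = -⅔ + t² (d(t) = -⅔ + t*t = -⅔ + t²)
l(D) = -3*D (l(D) = -4*D + D = -3*D)
S = 195 (S = (13 - 26)*(-3*5) = -13*(-15) = 195)
((29 + d(1))*(-31))/S = ((29 + (-⅔ + 1²))*(-31))/195 = ((29 + (-⅔ + 1))*(-31))*(1/195) = ((29 + ⅓)*(-31))*(1/195) = ((88/3)*(-31))*(1/195) = -2728/3*1/195 = -2728/585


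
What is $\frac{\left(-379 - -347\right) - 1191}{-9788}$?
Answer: $\frac{1223}{9788} \approx 0.12495$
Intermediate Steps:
$\frac{\left(-379 - -347\right) - 1191}{-9788} = \left(\left(-379 + 347\right) - 1191\right) \left(- \frac{1}{9788}\right) = \left(-32 - 1191\right) \left(- \frac{1}{9788}\right) = \left(-1223\right) \left(- \frac{1}{9788}\right) = \frac{1223}{9788}$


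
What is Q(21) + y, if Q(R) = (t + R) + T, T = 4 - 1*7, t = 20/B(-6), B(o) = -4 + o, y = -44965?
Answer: -44949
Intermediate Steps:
t = -2 (t = 20/(-4 - 6) = 20/(-10) = 20*(-1/10) = -2)
T = -3 (T = 4 - 7 = -3)
Q(R) = -5 + R (Q(R) = (-2 + R) - 3 = -5 + R)
Q(21) + y = (-5 + 21) - 44965 = 16 - 44965 = -44949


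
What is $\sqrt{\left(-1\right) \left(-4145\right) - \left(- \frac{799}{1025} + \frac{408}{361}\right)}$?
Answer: $\frac{2 \sqrt{15719644606}}{3895} \approx 64.379$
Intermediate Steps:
$\sqrt{\left(-1\right) \left(-4145\right) - \left(- \frac{799}{1025} + \frac{408}{361}\right)} = \sqrt{4145 - \frac{129761}{370025}} = \sqrt{\frac{1533623864}{370025}} = \frac{2 \sqrt{15719644606}}{3895}$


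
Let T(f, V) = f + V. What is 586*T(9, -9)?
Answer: 0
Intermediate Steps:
T(f, V) = V + f
586*T(9, -9) = 586*(-9 + 9) = 586*0 = 0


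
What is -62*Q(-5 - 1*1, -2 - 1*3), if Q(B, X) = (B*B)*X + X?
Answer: 11470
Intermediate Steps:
Q(B, X) = X + X*B**2 (Q(B, X) = B**2*X + X = X*B**2 + X = X + X*B**2)
-62*Q(-5 - 1*1, -2 - 1*3) = -62*(-2 - 1*3)*(1 + (-5 - 1*1)**2) = -62*(-2 - 3)*(1 + (-5 - 1)**2) = -(-310)*(1 + (-6)**2) = -(-310)*(1 + 36) = -(-310)*37 = -62*(-185) = 11470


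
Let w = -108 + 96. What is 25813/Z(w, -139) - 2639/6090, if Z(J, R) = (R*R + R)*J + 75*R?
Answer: -1300769/2406090 ≈ -0.54062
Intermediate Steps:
w = -12
Z(J, R) = 75*R + J*(R + R²) (Z(J, R) = (R² + R)*J + 75*R = (R + R²)*J + 75*R = J*(R + R²) + 75*R = 75*R + J*(R + R²))
25813/Z(w, -139) - 2639/6090 = 25813/((-139*(75 - 12 - 12*(-139)))) - 2639/6090 = 25813/((-139*(75 - 12 + 1668))) - 2639*1/6090 = 25813/((-139*1731)) - 13/30 = 25813/(-240609) - 13/30 = 25813*(-1/240609) - 13/30 = -25813/240609 - 13/30 = -1300769/2406090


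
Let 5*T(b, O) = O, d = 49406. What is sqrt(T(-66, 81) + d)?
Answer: sqrt(1235555)/5 ≈ 222.31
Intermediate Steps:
T(b, O) = O/5
sqrt(T(-66, 81) + d) = sqrt((1/5)*81 + 49406) = sqrt(81/5 + 49406) = sqrt(247111/5) = sqrt(1235555)/5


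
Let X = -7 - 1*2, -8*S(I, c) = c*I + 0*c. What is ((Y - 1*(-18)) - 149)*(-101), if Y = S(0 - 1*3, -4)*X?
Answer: 23735/2 ≈ 11868.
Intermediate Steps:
S(I, c) = -I*c/8 (S(I, c) = -(c*I + 0*c)/8 = -(I*c + 0)/8 = -I*c/8)
X = -9 (X = -7 - 2 = -9)
Y = 27/2 (Y = -⅛*(0 - 1*3)*(-4)*(-9) = -⅛*(0 - 3)*(-4)*(-9) = -⅛*(-3)*(-4)*(-9) = -3/2*(-9) = 27/2 ≈ 13.500)
((Y - 1*(-18)) - 149)*(-101) = ((27/2 - 1*(-18)) - 149)*(-101) = ((27/2 + 18) - 149)*(-101) = (63/2 - 149)*(-101) = -235/2*(-101) = 23735/2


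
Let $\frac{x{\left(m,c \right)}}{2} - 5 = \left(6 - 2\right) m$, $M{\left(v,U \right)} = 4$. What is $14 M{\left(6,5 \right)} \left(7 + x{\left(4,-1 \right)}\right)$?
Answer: $2744$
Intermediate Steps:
$x{\left(m,c \right)} = 10 + 8 m$ ($x{\left(m,c \right)} = 10 + 2 \left(6 - 2\right) m = 10 + 2 \cdot 4 m = 10 + 8 m$)
$14 M{\left(6,5 \right)} \left(7 + x{\left(4,-1 \right)}\right) = 14 \cdot 4 \left(7 + \left(10 + 8 \cdot 4\right)\right) = 56 \left(7 + \left(10 + 32\right)\right) = 56 \left(7 + 42\right) = 56 \cdot 49 = 2744$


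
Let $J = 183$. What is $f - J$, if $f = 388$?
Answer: $205$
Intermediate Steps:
$f - J = 388 - 183 = 205$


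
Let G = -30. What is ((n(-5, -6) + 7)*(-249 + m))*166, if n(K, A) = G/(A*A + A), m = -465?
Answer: -711144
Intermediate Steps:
n(K, A) = -30/(A + A²) (n(K, A) = -30/(A*A + A) = -30/(A² + A) = -30/(A + A²))
((n(-5, -6) + 7)*(-249 + m))*166 = ((-30/(-6*(1 - 6)) + 7)*(-249 - 465))*166 = ((-30*(-⅙)/(-5) + 7)*(-714))*166 = ((-30*(-⅙)*(-⅕) + 7)*(-714))*166 = ((-1 + 7)*(-714))*166 = (6*(-714))*166 = -4284*166 = -711144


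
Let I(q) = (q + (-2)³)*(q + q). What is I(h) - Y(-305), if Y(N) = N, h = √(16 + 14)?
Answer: 365 - 16*√30 ≈ 277.36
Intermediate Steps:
h = √30 ≈ 5.4772
I(q) = 2*q*(-8 + q) (I(q) = (q - 8)*(2*q) = (-8 + q)*(2*q) = 2*q*(-8 + q))
I(h) - Y(-305) = 2*√30*(-8 + √30) - 1*(-305) = 2*√30*(-8 + √30) + 305 = 305 + 2*√30*(-8 + √30)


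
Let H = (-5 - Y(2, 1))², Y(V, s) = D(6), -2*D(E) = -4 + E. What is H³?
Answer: 4096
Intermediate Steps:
D(E) = 2 - E/2 (D(E) = -(-4 + E)/2 = 2 - E/2)
Y(V, s) = -1 (Y(V, s) = 2 - ½*6 = 2 - 3 = -1)
H = 16 (H = (-5 - 1*(-1))² = (-5 + 1)² = (-4)² = 16)
H³ = 16³ = 4096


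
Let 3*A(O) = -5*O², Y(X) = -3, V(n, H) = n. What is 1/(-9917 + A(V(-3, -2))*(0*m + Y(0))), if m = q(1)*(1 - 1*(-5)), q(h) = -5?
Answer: -1/9872 ≈ -0.00010130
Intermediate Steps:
A(O) = -5*O²/3 (A(O) = (-5*O²)/3 = -5*O²/3)
m = -30 (m = -5*(1 - 1*(-5)) = -5*(1 + 5) = -5*6 = -30)
1/(-9917 + A(V(-3, -2))*(0*m + Y(0))) = 1/(-9917 + (-5/3*(-3)²)*(0*(-30) - 3)) = 1/(-9917 + (-5/3*9)*(0 - 3)) = 1/(-9917 - 15*(-3)) = 1/(-9917 + 45) = 1/(-9872) = -1/9872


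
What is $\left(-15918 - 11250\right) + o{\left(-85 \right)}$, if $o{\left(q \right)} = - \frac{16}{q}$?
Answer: $- \frac{2309264}{85} \approx -27168.0$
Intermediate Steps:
$\left(-15918 - 11250\right) + o{\left(-85 \right)} = \left(-15918 - 11250\right) - \frac{16}{-85} = -27168 - - \frac{16}{85} = -27168 + \frac{16}{85} = - \frac{2309264}{85}$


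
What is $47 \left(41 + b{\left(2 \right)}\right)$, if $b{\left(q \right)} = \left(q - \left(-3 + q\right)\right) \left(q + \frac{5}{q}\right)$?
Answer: $\frac{5123}{2} \approx 2561.5$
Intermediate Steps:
$b{\left(q \right)} = 3 q + \frac{15}{q}$ ($b{\left(q \right)} = 3 \left(q + \frac{5}{q}\right) = 3 q + \frac{15}{q}$)
$47 \left(41 + b{\left(2 \right)}\right) = 47 \left(41 + \left(3 \cdot 2 + \frac{15}{2}\right)\right) = 47 \left(41 + \left(6 + 15 \cdot \frac{1}{2}\right)\right) = 47 \left(41 + \left(6 + \frac{15}{2}\right)\right) = 47 \left(41 + \frac{27}{2}\right) = 47 \cdot \frac{109}{2} = \frac{5123}{2}$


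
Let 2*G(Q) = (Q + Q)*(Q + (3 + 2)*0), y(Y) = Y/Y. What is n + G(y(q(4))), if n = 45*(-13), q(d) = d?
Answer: -584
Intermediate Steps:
y(Y) = 1
G(Q) = Q**2 (G(Q) = ((Q + Q)*(Q + (3 + 2)*0))/2 = ((2*Q)*(Q + 5*0))/2 = ((2*Q)*(Q + 0))/2 = ((2*Q)*Q)/2 = (2*Q**2)/2 = Q**2)
n = -585
n + G(y(q(4))) = -585 + 1**2 = -585 + 1 = -584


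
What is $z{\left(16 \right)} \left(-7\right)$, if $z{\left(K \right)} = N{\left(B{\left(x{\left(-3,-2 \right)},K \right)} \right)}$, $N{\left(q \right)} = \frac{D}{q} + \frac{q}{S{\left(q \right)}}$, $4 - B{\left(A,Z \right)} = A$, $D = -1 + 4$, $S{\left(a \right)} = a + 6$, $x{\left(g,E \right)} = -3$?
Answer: $- \frac{88}{13} \approx -6.7692$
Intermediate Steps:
$S{\left(a \right)} = 6 + a$
$D = 3$
$B{\left(A,Z \right)} = 4 - A$
$N{\left(q \right)} = \frac{3}{q} + \frac{q}{6 + q}$
$z{\left(K \right)} = \frac{88}{91}$ ($z{\left(K \right)} = \frac{3}{4 - -3} + \frac{4 - -3}{6 + \left(4 - -3\right)} = \frac{3}{4 + 3} + \frac{4 + 3}{6 + \left(4 + 3\right)} = \frac{3}{7} + \frac{7}{6 + 7} = 3 \cdot \frac{1}{7} + \frac{7}{13} = \frac{3}{7} + 7 \cdot \frac{1}{13} = \frac{3}{7} + \frac{7}{13} = \frac{88}{91}$)
$z{\left(16 \right)} \left(-7\right) = \frac{88}{91} \left(-7\right) = - \frac{88}{13}$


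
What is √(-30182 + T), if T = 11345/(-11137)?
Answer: I*√3743683383223/11137 ≈ 173.73*I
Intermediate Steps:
T = -11345/11137 (T = 11345*(-1/11137) = -11345/11137 ≈ -1.0187)
√(-30182 + T) = √(-30182 - 11345/11137) = √(-336148279/11137) = I*√3743683383223/11137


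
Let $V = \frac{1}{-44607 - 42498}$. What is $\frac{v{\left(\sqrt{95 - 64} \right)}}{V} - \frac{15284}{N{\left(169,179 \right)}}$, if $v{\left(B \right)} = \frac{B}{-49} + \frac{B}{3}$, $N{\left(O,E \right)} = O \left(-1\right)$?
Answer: $\frac{15284}{169} - \frac{1335610 \sqrt{31}}{49} \approx -1.5167 \cdot 10^{5}$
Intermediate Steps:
$N{\left(O,E \right)} = - O$
$V = - \frac{1}{87105}$ ($V = \frac{1}{-87105} = - \frac{1}{87105} \approx -1.148 \cdot 10^{-5}$)
$v{\left(B \right)} = \frac{46 B}{147}$ ($v{\left(B \right)} = B \left(- \frac{1}{49}\right) + B \frac{1}{3} = - \frac{B}{49} + \frac{B}{3} = \frac{46 B}{147}$)
$\frac{v{\left(\sqrt{95 - 64} \right)}}{V} - \frac{15284}{N{\left(169,179 \right)}} = \frac{\frac{46}{147} \sqrt{95 - 64}}{- \frac{1}{87105}} - \frac{15284}{\left(-1\right) 169} = \frac{46 \sqrt{31}}{147} \left(-87105\right) - \frac{15284}{-169} = - \frac{1335610 \sqrt{31}}{49} - - \frac{15284}{169} = - \frac{1335610 \sqrt{31}}{49} + \frac{15284}{169} = \frac{15284}{169} - \frac{1335610 \sqrt{31}}{49}$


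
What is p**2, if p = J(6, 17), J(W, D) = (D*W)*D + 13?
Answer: 3052009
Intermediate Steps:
J(W, D) = 13 + W*D**2 (J(W, D) = W*D**2 + 13 = 13 + W*D**2)
p = 1747 (p = 13 + 6*17**2 = 13 + 6*289 = 13 + 1734 = 1747)
p**2 = 1747**2 = 3052009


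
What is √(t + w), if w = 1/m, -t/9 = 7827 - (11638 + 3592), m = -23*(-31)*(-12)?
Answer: √1219359646929/4278 ≈ 258.12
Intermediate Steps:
m = -8556 (m = 713*(-12) = -8556)
t = 66627 (t = -9*(7827 - (11638 + 3592)) = -9*(7827 - 1*15230) = -9*(7827 - 15230) = -9*(-7403) = 66627)
w = -1/8556 (w = 1/(-8556) = -1/8556 ≈ -0.00011688)
√(t + w) = √(66627 - 1/8556) = √(570060611/8556) = √1219359646929/4278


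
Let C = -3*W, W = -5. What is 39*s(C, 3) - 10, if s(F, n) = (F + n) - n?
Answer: 575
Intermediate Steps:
C = 15 (C = -3*(-5) = 15)
s(F, n) = F
39*s(C, 3) - 10 = 39*15 - 10 = 585 - 10 = 575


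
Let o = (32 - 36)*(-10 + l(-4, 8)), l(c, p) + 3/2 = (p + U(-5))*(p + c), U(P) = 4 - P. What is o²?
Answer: 51076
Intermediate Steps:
l(c, p) = -3/2 + (9 + p)*(c + p) (l(c, p) = -3/2 + (p + (4 - 1*(-5)))*(p + c) = -3/2 + (p + (4 + 5))*(c + p) = -3/2 + (p + 9)*(c + p) = -3/2 + (9 + p)*(c + p))
o = -226 (o = (32 - 36)*(-10 + (-3/2 + 8² + 9*(-4) + 9*8 - 4*8)) = -4*(-10 + (-3/2 + 64 - 36 + 72 - 32)) = -4*(-10 + 133/2) = -4*113/2 = -226)
o² = (-226)² = 51076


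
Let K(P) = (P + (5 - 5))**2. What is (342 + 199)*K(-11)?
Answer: 65461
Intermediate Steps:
K(P) = P**2 (K(P) = (P + 0)**2 = P**2)
(342 + 199)*K(-11) = (342 + 199)*(-11)**2 = 541*121 = 65461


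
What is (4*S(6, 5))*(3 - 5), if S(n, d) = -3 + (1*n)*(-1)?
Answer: 72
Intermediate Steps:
S(n, d) = -3 - n (S(n, d) = -3 + n*(-1) = -3 - n)
(4*S(6, 5))*(3 - 5) = (4*(-3 - 1*6))*(3 - 5) = (4*(-3 - 6))*(-2) = (4*(-9))*(-2) = -36*(-2) = 72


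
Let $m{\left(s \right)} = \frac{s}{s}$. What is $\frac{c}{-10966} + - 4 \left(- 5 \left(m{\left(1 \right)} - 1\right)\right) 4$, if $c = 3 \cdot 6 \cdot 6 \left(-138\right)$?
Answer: $\frac{7452}{5483} \approx 1.3591$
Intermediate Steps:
$m{\left(s \right)} = 1$
$c = -14904$ ($c = 18 \cdot 6 \left(-138\right) = 108 \left(-138\right) = -14904$)
$\frac{c}{-10966} + - 4 \left(- 5 \left(m{\left(1 \right)} - 1\right)\right) 4 = - \frac{14904}{-10966} + - 4 \left(- 5 \left(1 - 1\right)\right) 4 = \left(-14904\right) \left(- \frac{1}{10966}\right) + - 4 \left(\left(-5\right) 0\right) 4 = \frac{7452}{5483} + \left(-4\right) 0 \cdot 4 = \frac{7452}{5483} + 0 \cdot 4 = \frac{7452}{5483} + 0 = \frac{7452}{5483}$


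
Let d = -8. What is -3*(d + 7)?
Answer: 3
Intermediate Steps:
-3*(d + 7) = -3*(-8 + 7) = -3*(-1) = 3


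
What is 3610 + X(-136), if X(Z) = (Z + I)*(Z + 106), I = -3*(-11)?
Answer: 6700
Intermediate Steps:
I = 33
X(Z) = (33 + Z)*(106 + Z) (X(Z) = (Z + 33)*(Z + 106) = (33 + Z)*(106 + Z))
3610 + X(-136) = 3610 + (3498 + (-136)² + 139*(-136)) = 3610 + (3498 + 18496 - 18904) = 3610 + 3090 = 6700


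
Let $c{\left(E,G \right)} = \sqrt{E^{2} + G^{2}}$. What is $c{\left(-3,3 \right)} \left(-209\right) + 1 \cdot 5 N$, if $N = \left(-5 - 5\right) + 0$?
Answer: $-50 - 627 \sqrt{2} \approx -936.71$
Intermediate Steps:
$N = -10$ ($N = -10 + 0 = -10$)
$c{\left(-3,3 \right)} \left(-209\right) + 1 \cdot 5 N = \sqrt{\left(-3\right)^{2} + 3^{2}} \left(-209\right) + 1 \cdot 5 \left(-10\right) = \sqrt{9 + 9} \left(-209\right) + 5 \left(-10\right) = \sqrt{18} \left(-209\right) - 50 = 3 \sqrt{2} \left(-209\right) - 50 = - 627 \sqrt{2} - 50 = -50 - 627 \sqrt{2}$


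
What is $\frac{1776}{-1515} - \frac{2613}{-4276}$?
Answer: $- \frac{1211827}{2159380} \approx -0.56119$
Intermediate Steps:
$\frac{1776}{-1515} - \frac{2613}{-4276} = 1776 \left(- \frac{1}{1515}\right) - - \frac{2613}{4276} = - \frac{592}{505} + \frac{2613}{4276} = - \frac{1211827}{2159380}$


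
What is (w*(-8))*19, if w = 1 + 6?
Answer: -1064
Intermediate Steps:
w = 7
(w*(-8))*19 = (7*(-8))*19 = -56*19 = -1064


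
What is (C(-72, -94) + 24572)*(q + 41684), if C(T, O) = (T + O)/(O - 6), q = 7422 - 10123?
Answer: 47897749389/50 ≈ 9.5796e+8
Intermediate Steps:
q = -2701
C(T, O) = (O + T)/(-6 + O)
(C(-72, -94) + 24572)*(q + 41684) = ((-94 - 72)/(-6 - 94) + 24572)*(-2701 + 41684) = (-166/(-100) + 24572)*38983 = (-1/100*(-166) + 24572)*38983 = (83/50 + 24572)*38983 = (1228683/50)*38983 = 47897749389/50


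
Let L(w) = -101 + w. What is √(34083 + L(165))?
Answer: √34147 ≈ 184.79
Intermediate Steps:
√(34083 + L(165)) = √(34083 + (-101 + 165)) = √(34083 + 64) = √34147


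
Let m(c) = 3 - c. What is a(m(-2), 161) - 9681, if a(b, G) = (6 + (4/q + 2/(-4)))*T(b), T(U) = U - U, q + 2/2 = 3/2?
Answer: -9681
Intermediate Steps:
q = 1/2 (q = -1 + 3/2 = 1/2 ≈ 0.50000)
T(U) = 0
a(b, G) = 0 (a(b, G) = (6 + (4/(1/2) + 2/(-4)))*0 = (6 + (4*2 + 2*(-1/4)))*0 = (6 + (8 - 1/2))*0 = (6 + 15/2)*0 = (27/2)*0 = 0)
a(m(-2), 161) - 9681 = 0 - 9681 = -9681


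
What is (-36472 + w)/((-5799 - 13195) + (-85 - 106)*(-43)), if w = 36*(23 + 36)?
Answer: 34348/10781 ≈ 3.1860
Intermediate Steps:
w = 2124 (w = 36*59 = 2124)
(-36472 + w)/((-5799 - 13195) + (-85 - 106)*(-43)) = (-36472 + 2124)/((-5799 - 13195) + (-85 - 106)*(-43)) = -34348/(-18994 - 191*(-43)) = -34348/(-18994 + 8213) = -34348/(-10781) = -34348*(-1/10781) = 34348/10781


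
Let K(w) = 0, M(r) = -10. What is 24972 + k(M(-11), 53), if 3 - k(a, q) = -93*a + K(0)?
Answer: 24045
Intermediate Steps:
k(a, q) = 3 + 93*a (k(a, q) = 3 - (-93*a + 0) = 3 - (-93)*a = 3 + 93*a)
24972 + k(M(-11), 53) = 24972 + (3 + 93*(-10)) = 24972 + (3 - 930) = 24972 - 927 = 24045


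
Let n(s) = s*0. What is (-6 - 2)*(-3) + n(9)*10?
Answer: 24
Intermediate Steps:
n(s) = 0
(-6 - 2)*(-3) + n(9)*10 = (-6 - 2)*(-3) + 0*10 = -8*(-3) + 0 = 24 + 0 = 24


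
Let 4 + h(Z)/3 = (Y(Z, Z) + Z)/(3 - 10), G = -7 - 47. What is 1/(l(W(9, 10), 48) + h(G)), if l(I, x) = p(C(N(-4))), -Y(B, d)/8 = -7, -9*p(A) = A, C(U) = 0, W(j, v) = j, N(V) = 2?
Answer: -7/90 ≈ -0.077778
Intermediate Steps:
p(A) = -A/9
G = -54
Y(B, d) = 56 (Y(B, d) = -8*(-7) = 56)
l(I, x) = 0 (l(I, x) = -⅑*0 = 0)
h(Z) = -36 - 3*Z/7 (h(Z) = -12 + 3*((56 + Z)/(3 - 10)) = -12 + 3*((56 + Z)/(-7)) = -12 + 3*((56 + Z)*(-⅐)) = -12 + 3*(-8 - Z/7) = -12 + (-24 - 3*Z/7) = -36 - 3*Z/7)
1/(l(W(9, 10), 48) + h(G)) = 1/(0 + (-36 - 3/7*(-54))) = 1/(0 + (-36 + 162/7)) = 1/(0 - 90/7) = 1/(-90/7) = -7/90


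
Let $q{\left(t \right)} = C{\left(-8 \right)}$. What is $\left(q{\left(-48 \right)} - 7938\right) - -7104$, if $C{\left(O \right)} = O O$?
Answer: $-770$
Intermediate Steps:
$C{\left(O \right)} = O^{2}$
$q{\left(t \right)} = 64$ ($q{\left(t \right)} = \left(-8\right)^{2} = 64$)
$\left(q{\left(-48 \right)} - 7938\right) - -7104 = \left(64 - 7938\right) - -7104 = -7874 + 7104 = -770$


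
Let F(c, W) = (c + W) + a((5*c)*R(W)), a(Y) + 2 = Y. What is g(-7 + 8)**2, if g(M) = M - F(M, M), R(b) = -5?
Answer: 676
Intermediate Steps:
a(Y) = -2 + Y
F(c, W) = -2 + W - 24*c (F(c, W) = (c + W) + (-2 + (5*c)*(-5)) = (W + c) + (-2 - 25*c) = -2 + W - 24*c)
g(M) = 2 + 24*M (g(M) = M - (-2 + M - 24*M) = M - (-2 - 23*M) = M + (2 + 23*M) = 2 + 24*M)
g(-7 + 8)**2 = (2 + 24*(-7 + 8))**2 = (2 + 24*1)**2 = (2 + 24)**2 = 26**2 = 676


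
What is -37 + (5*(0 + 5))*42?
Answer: 1013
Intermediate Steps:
-37 + (5*(0 + 5))*42 = -37 + (5*5)*42 = -37 + 25*42 = -37 + 1050 = 1013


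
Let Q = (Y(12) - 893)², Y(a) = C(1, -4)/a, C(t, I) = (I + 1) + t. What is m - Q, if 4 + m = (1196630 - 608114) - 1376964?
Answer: -57103153/36 ≈ -1.5862e+6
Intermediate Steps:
C(t, I) = 1 + I + t (C(t, I) = (1 + I) + t = 1 + I + t)
Y(a) = -2/a (Y(a) = (1 - 4 + 1)/a = -2/a)
m = -788452 (m = -4 + ((1196630 - 608114) - 1376964) = -4 + (588516 - 1376964) = -4 - 788448 = -788452)
Q = 28718881/36 (Q = (-2/12 - 893)² = (-2*1/12 - 893)² = (-⅙ - 893)² = (-5359/6)² = 28718881/36 ≈ 7.9775e+5)
m - Q = -788452 - 1*28718881/36 = -788452 - 28718881/36 = -57103153/36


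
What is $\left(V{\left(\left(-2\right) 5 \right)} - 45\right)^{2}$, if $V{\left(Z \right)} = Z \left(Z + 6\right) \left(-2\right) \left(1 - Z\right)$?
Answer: $855625$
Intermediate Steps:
$V{\left(Z \right)} = - 2 Z \left(1 - Z\right) \left(6 + Z\right)$ ($V{\left(Z \right)} = Z \left(6 + Z\right) \left(-2\right) \left(1 - Z\right) = - 2 Z \left(6 + Z\right) \left(1 - Z\right) = - 2 Z \left(1 - Z\right) \left(6 + Z\right)$)
$\left(V{\left(\left(-2\right) 5 \right)} - 45\right)^{2} = \left(2 \left(\left(-2\right) 5\right) \left(-6 + \left(\left(-2\right) 5\right)^{2} + 5 \left(\left(-2\right) 5\right)\right) - 45\right)^{2} = \left(2 \left(-10\right) \left(-6 + \left(-10\right)^{2} + 5 \left(-10\right)\right) - 45\right)^{2} = \left(2 \left(-10\right) \left(-6 + 100 - 50\right) - 45\right)^{2} = \left(2 \left(-10\right) 44 - 45\right)^{2} = \left(-880 - 45\right)^{2} = \left(-925\right)^{2} = 855625$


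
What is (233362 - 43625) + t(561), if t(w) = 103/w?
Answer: 106442560/561 ≈ 1.8974e+5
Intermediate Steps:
(233362 - 43625) + t(561) = (233362 - 43625) + 103/561 = 189737 + 103*(1/561) = 189737 + 103/561 = 106442560/561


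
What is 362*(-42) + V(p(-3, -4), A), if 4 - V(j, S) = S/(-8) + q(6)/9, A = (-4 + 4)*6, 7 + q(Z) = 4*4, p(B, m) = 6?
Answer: -15201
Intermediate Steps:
q(Z) = 9 (q(Z) = -7 + 4*4 = -7 + 16 = 9)
A = 0 (A = 0*6 = 0)
V(j, S) = 3 + S/8 (V(j, S) = 4 - (S/(-8) + 9/9) = 4 - (S*(-1/8) + 9*(1/9)) = 4 - (-S/8 + 1) = 4 - (1 - S/8) = 4 + (-1 + S/8) = 3 + S/8)
362*(-42) + V(p(-3, -4), A) = 362*(-42) + (3 + (1/8)*0) = -15204 + (3 + 0) = -15204 + 3 = -15201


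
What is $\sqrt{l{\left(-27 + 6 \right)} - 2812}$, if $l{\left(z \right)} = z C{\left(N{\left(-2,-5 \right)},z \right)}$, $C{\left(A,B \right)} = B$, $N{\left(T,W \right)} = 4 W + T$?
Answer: $i \sqrt{2371} \approx 48.693 i$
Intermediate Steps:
$N{\left(T,W \right)} = T + 4 W$
$l{\left(z \right)} = z^{2}$ ($l{\left(z \right)} = z z = z^{2}$)
$\sqrt{l{\left(-27 + 6 \right)} - 2812} = \sqrt{\left(-27 + 6\right)^{2} - 2812} = \sqrt{\left(-21\right)^{2} - 2812} = \sqrt{441 - 2812} = \sqrt{-2371} = i \sqrt{2371}$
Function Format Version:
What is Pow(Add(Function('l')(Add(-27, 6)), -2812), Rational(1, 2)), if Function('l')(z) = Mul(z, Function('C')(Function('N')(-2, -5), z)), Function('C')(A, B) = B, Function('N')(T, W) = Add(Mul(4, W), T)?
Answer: Mul(I, Pow(2371, Rational(1, 2))) ≈ Mul(48.693, I)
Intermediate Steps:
Function('N')(T, W) = Add(T, Mul(4, W))
Function('l')(z) = Pow(z, 2) (Function('l')(z) = Mul(z, z) = Pow(z, 2))
Pow(Add(Function('l')(Add(-27, 6)), -2812), Rational(1, 2)) = Pow(Add(Pow(Add(-27, 6), 2), -2812), Rational(1, 2)) = Pow(Add(Pow(-21, 2), -2812), Rational(1, 2)) = Pow(Add(441, -2812), Rational(1, 2)) = Pow(-2371, Rational(1, 2)) = Mul(I, Pow(2371, Rational(1, 2)))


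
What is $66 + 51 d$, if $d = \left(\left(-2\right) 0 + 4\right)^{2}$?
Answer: $882$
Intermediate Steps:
$d = 16$ ($d = \left(0 + 4\right)^{2} = 4^{2} = 16$)
$66 + 51 d = 66 + 51 \cdot 16 = 66 + 816 = 882$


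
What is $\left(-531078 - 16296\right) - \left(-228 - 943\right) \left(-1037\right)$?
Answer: $-1761701$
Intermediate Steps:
$\left(-531078 - 16296\right) - \left(-228 - 943\right) \left(-1037\right) = -547374 - \left(-1171\right) \left(-1037\right) = -547374 - 1214327 = -1761701$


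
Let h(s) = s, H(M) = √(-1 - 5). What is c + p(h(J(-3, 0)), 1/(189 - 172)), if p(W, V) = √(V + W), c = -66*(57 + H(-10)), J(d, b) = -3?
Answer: -3762 - 66*I*√6 + 5*I*√34/17 ≈ -3762.0 - 159.95*I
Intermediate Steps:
H(M) = I*√6 (H(M) = √(-6) = I*√6)
c = -3762 - 66*I*√6 (c = -66*(57 + I*√6) = -3762 - 66*I*√6 ≈ -3762.0 - 161.67*I)
c + p(h(J(-3, 0)), 1/(189 - 172)) = (-3762 - 66*I*√6) + √(1/(189 - 172) - 3) = (-3762 - 66*I*√6) + √(1/17 - 3) = (-3762 - 66*I*√6) + √(-50/17) = (-3762 - 66*I*√6) + 5*I*√34/17 = -3762 - 66*I*√6 + 5*I*√34/17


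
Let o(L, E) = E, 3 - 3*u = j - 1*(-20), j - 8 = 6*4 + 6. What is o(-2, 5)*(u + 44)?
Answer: 385/3 ≈ 128.33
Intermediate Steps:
j = 38 (j = 8 + (6*4 + 6) = 8 + (24 + 6) = 8 + 30 = 38)
u = -55/3 (u = 1 - (38 - 1*(-20))/3 = 1 - (38 + 20)/3 = 1 - 1/3*58 = 1 - 58/3 = -55/3 ≈ -18.333)
o(-2, 5)*(u + 44) = 5*(-55/3 + 44) = 5*(77/3) = 385/3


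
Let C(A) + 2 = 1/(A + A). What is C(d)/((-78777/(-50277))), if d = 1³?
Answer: -16759/17506 ≈ -0.95733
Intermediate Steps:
d = 1
C(A) = -2 + 1/(2*A) (C(A) = -2 + 1/(A + A) = -2 + 1/(2*A))
C(d)/((-78777/(-50277))) = (-2 + (½)/1)/((-78777/(-50277))) = (-2 + (½)*1)/((-78777*(-1/50277))) = (-2 + ½)/(26259/16759) = -3/2*16759/26259 = -16759/17506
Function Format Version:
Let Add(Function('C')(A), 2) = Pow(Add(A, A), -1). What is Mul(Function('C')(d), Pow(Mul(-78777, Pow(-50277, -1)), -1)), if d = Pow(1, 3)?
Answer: Rational(-16759, 17506) ≈ -0.95733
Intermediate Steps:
d = 1
Function('C')(A) = Add(-2, Mul(Rational(1, 2), Pow(A, -1))) (Function('C')(A) = Add(-2, Pow(Add(A, A), -1)) = Add(-2, Pow(Mul(2, A), -1)) = Add(-2, Mul(Rational(1, 2), Pow(A, -1))))
Mul(Function('C')(d), Pow(Mul(-78777, Pow(-50277, -1)), -1)) = Mul(Add(-2, Mul(Rational(1, 2), Pow(1, -1))), Pow(Mul(-78777, Pow(-50277, -1)), -1)) = Mul(Add(-2, Mul(Rational(1, 2), 1)), Pow(Mul(-78777, Rational(-1, 50277)), -1)) = Mul(Add(-2, Rational(1, 2)), Pow(Rational(26259, 16759), -1)) = Mul(Rational(-3, 2), Rational(16759, 26259)) = Rational(-16759, 17506)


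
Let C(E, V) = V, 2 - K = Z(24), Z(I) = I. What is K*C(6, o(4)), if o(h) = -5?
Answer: 110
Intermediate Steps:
K = -22 (K = 2 - 1*24 = 2 - 24 = -22)
K*C(6, o(4)) = -22*(-5) = 110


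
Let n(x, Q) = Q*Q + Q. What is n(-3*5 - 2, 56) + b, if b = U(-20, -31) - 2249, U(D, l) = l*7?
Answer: 726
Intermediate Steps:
U(D, l) = 7*l
n(x, Q) = Q + Q**2 (n(x, Q) = Q**2 + Q = Q + Q**2)
b = -2466 (b = 7*(-31) - 2249 = -217 - 2249 = -2466)
n(-3*5 - 2, 56) + b = 56*(1 + 56) - 2466 = 56*57 - 2466 = 3192 - 2466 = 726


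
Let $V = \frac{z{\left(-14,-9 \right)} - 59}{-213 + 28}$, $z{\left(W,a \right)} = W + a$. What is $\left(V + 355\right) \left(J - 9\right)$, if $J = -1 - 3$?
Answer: $- \frac{854841}{185} \approx -4620.8$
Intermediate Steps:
$J = -4$
$V = \frac{82}{185}$ ($V = \frac{\left(-14 - 9\right) - 59}{-213 + 28} = \frac{-23 - 59}{-185} = \left(-82\right) \left(- \frac{1}{185}\right) = \frac{82}{185} \approx 0.44324$)
$\left(V + 355\right) \left(J - 9\right) = \left(\frac{82}{185} + 355\right) \left(-4 - 9\right) = \frac{65757 \left(-4 - 9\right)}{185} = \frac{65757}{185} \left(-13\right) = - \frac{854841}{185}$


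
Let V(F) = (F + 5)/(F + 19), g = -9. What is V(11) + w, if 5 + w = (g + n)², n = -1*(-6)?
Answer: 68/15 ≈ 4.5333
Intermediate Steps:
V(F) = (5 + F)/(19 + F)
n = 6
w = 4 (w = -5 + (-9 + 6)² = -5 + (-3)² = -5 + 9 = 4)
V(11) + w = (5 + 11)/(19 + 11) + 4 = 16/30 + 4 = (1/30)*16 + 4 = 8/15 + 4 = 68/15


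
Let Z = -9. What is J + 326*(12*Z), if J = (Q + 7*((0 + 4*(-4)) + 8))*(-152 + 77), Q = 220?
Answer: -47508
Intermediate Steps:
J = -12300 (J = (220 + 7*((0 + 4*(-4)) + 8))*(-152 + 77) = (220 + 7*((0 - 16) + 8))*(-75) = (220 + 7*(-16 + 8))*(-75) = (220 + 7*(-8))*(-75) = (220 - 56)*(-75) = 164*(-75) = -12300)
J + 326*(12*Z) = -12300 + 326*(12*(-9)) = -12300 + 326*(-108) = -12300 - 35208 = -47508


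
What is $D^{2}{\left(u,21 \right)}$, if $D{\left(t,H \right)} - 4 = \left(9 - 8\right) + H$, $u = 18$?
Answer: $676$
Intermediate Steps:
$D{\left(t,H \right)} = 5 + H$ ($D{\left(t,H \right)} = 4 + \left(\left(9 - 8\right) + H\right) = 4 + \left(1 + H\right) = 5 + H$)
$D^{2}{\left(u,21 \right)} = \left(5 + 21\right)^{2} = 26^{2} = 676$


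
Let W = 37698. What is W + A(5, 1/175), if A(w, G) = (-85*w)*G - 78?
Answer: 263323/7 ≈ 37618.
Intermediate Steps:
A(w, G) = -78 - 85*G*w (A(w, G) = -85*G*w - 78 = -78 - 85*G*w)
W + A(5, 1/175) = 37698 + (-78 - 85*5/175) = 37698 + (-78 - 85*1/175*5) = 37698 + (-78 - 17/7) = 37698 - 563/7 = 263323/7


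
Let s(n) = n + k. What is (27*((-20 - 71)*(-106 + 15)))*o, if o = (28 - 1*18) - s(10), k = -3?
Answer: 670761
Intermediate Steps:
s(n) = -3 + n (s(n) = n - 3 = -3 + n)
o = 3 (o = (28 - 1*18) - (-3 + 10) = (28 - 18) - 1*7 = 10 - 7 = 3)
(27*((-20 - 71)*(-106 + 15)))*o = (27*((-20 - 71)*(-106 + 15)))*3 = (27*(-91*(-91)))*3 = (27*8281)*3 = 223587*3 = 670761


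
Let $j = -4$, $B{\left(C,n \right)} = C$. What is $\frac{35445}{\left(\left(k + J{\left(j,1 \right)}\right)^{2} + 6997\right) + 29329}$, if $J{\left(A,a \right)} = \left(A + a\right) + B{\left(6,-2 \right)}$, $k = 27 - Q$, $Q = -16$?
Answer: $\frac{11815}{12814} \approx 0.92204$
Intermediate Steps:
$k = 43$ ($k = 27 - -16 = 27 + 16 = 43$)
$J{\left(A,a \right)} = 6 + A + a$ ($J{\left(A,a \right)} = \left(A + a\right) + 6 = 6 + A + a$)
$\frac{35445}{\left(\left(k + J{\left(j,1 \right)}\right)^{2} + 6997\right) + 29329} = \frac{35445}{\left(\left(43 + \left(6 - 4 + 1\right)\right)^{2} + 6997\right) + 29329} = \frac{35445}{\left(\left(43 + 3\right)^{2} + 6997\right) + 29329} = \frac{35445}{\left(46^{2} + 6997\right) + 29329} = \frac{35445}{\left(2116 + 6997\right) + 29329} = \frac{35445}{9113 + 29329} = \frac{35445}{38442} = 35445 \cdot \frac{1}{38442} = \frac{11815}{12814}$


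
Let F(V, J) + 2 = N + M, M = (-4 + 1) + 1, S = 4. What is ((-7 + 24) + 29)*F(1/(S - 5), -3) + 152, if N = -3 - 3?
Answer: -308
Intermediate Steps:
N = -6
M = -2 (M = -3 + 1 = -2)
F(V, J) = -10 (F(V, J) = -2 + (-6 - 2) = -2 - 8 = -10)
((-7 + 24) + 29)*F(1/(S - 5), -3) + 152 = ((-7 + 24) + 29)*(-10) + 152 = (17 + 29)*(-10) + 152 = 46*(-10) + 152 = -460 + 152 = -308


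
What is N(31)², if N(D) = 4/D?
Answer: 16/961 ≈ 0.016649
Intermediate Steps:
N(31)² = (4/31)² = 16/961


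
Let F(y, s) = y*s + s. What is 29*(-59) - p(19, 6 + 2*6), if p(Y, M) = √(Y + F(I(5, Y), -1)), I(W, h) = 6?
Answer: -1711 - 2*√3 ≈ -1714.5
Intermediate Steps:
F(y, s) = s + s*y (F(y, s) = s*y + s = s + s*y)
p(Y, M) = √(-7 + Y) (p(Y, M) = √(Y - (1 + 6)) = √(Y - 1*7) = √(Y - 7) = √(-7 + Y))
29*(-59) - p(19, 6 + 2*6) = 29*(-59) - √(-7 + 19) = -1711 - √12 = -1711 - 2*√3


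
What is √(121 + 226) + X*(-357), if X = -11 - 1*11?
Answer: 7854 + √347 ≈ 7872.6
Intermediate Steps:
X = -22 (X = -11 - 11 = -22)
√(121 + 226) + X*(-357) = √(121 + 226) - 22*(-357) = √347 + 7854 = 7854 + √347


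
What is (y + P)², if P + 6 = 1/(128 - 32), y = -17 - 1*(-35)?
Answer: 1329409/9216 ≈ 144.25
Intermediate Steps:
y = 18 (y = -17 + 35 = 18)
P = -575/96 (P = -6 + 1/(128 - 32) = -6 + 1/96 = -575/96 ≈ -5.9896)
(y + P)² = (18 - 575/96)² = (1153/96)² = 1329409/9216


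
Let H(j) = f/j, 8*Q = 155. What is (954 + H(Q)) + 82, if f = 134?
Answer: 161652/155 ≈ 1042.9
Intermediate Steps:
Q = 155/8 (Q = (⅛)*155 = 155/8 ≈ 19.375)
H(j) = 134/j
(954 + H(Q)) + 82 = (954 + 134/(155/8)) + 82 = (954 + 134*(8/155)) + 82 = (954 + 1072/155) + 82 = 148942/155 + 82 = 161652/155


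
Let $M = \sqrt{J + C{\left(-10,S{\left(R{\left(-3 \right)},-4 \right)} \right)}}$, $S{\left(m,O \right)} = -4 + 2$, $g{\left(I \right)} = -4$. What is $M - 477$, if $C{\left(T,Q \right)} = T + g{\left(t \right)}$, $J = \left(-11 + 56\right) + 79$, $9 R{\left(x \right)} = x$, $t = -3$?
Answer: $-477 + \sqrt{110} \approx -466.51$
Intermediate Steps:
$R{\left(x \right)} = \frac{x}{9}$
$J = 124$ ($J = 45 + 79 = 124$)
$S{\left(m,O \right)} = -2$
$C{\left(T,Q \right)} = -4 + T$ ($C{\left(T,Q \right)} = T - 4 = -4 + T$)
$M = \sqrt{110}$ ($M = \sqrt{124 - 14} = \sqrt{110} \approx 10.488$)
$M - 477 = \sqrt{110} - 477 = -477 + \sqrt{110}$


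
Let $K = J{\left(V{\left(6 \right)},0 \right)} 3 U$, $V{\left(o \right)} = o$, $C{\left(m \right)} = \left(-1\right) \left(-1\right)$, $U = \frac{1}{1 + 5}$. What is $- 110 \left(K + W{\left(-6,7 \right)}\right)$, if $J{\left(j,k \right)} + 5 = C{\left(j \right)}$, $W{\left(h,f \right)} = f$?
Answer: $-550$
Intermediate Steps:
$U = \frac{1}{6} \approx 0.16667$
$C{\left(m \right)} = 1$
$J{\left(j,k \right)} = -4$ ($J{\left(j,k \right)} = -5 + 1 = -4$)
$K = -2$ ($K = \left(-4\right) 3 \cdot \frac{1}{6} = \left(-12\right) \frac{1}{6} = -2$)
$- 110 \left(K + W{\left(-6,7 \right)}\right) = - 110 \left(-2 + 7\right) = \left(-110\right) 5 = -550$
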